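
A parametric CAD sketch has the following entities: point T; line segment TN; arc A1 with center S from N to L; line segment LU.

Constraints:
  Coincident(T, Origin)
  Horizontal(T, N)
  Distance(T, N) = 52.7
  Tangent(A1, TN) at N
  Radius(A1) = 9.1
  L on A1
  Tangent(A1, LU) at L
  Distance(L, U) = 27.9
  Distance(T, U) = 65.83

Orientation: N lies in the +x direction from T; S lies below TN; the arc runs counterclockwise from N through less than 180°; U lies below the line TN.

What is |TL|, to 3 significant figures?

45.8

Checks: |SL| = 9.100 ✓; ∠(SL, LU) = 90.00° ✓; |LU| = 27.90 ✓; |TU| = 65.83 ✓.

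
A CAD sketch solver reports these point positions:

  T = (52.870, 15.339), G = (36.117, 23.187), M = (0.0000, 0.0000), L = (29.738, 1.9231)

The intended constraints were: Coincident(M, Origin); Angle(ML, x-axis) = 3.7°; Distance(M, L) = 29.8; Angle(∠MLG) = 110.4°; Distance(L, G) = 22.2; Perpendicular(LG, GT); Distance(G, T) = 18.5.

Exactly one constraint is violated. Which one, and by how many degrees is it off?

Perpendicular(LG, GT) — off by 8.40°.

M = (0.00, 0.00) ✓; ML at 3.700° ✓; |ML| = 29.80 ✓; ∠MLG = 110.4° ✓; |LG| = 22.20 ✓; ∠(LG, GT) = 98.40° ✗; |GT| = 18.50 ✓.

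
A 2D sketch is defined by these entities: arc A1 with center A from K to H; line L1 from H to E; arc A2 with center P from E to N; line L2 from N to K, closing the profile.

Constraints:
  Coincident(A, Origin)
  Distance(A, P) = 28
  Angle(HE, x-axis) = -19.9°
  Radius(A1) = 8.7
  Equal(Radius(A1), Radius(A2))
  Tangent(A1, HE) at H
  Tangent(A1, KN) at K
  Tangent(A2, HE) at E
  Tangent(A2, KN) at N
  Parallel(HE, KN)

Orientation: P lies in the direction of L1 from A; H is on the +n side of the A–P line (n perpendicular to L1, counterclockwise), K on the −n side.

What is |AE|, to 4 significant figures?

29.32

The slot axis is L1's direction at -19.9°, so u = (cos -19.9°, sin -19.9°) = (0.9403, -0.3404) and n = (−sin -19.9°, cos -19.9°) = (0.3404, 0.9403). A is at the origin and P lies 28.0 along u from A, so P = 28.0·u = (26.33, -9.531). Tangency of A1 to both parallel lines with radius 8.7 puts H and K at A ± 8.7·n: H = (2.961, 8.181), K = (-2.961, -8.181). Equal radii place E and N the same way about P: E = P + 8.7·n = (29.29, -1.350), N = P − 8.7·n = (23.37, -17.71). Then |AE| = |E − A| = 29.32.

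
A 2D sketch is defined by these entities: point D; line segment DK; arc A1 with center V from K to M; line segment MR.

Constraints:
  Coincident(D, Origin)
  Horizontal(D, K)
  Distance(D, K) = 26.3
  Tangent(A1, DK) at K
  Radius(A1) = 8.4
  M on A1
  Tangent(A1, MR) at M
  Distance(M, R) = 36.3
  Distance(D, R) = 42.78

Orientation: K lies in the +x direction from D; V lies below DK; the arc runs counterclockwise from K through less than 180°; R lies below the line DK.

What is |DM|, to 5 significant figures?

19.239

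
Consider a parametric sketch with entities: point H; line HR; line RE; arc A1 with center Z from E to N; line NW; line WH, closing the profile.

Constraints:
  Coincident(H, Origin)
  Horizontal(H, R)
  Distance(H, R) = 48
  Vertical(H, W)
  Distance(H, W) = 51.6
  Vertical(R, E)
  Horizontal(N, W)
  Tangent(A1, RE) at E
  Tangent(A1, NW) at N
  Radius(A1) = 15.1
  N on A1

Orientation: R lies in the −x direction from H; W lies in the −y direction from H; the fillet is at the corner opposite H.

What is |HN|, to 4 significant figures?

61.20

H is at the origin; H and R share the same y with |HR| = 48.0 and R on the −x side, so R = (-48.00, 0.000). HW is vertical with |HW| = 51.6 and W on the −y side, so W = (0.000, -51.60). The virtual corner opposite H is at (-48.00, -51.60). A1 meets RE tangentially, so ZE is at right angles to RE and since A1 is tangent to NW there, ZN ⟂ NW, with radius 15.1, so the center Z sits 15.1 in from both sides at Z = (-32.90, -36.50). That places the tangent points at E = (-48.00, -36.50) on RE and N = (-32.90, -51.60) on NW. Then |HN| = |N − H| = 61.20.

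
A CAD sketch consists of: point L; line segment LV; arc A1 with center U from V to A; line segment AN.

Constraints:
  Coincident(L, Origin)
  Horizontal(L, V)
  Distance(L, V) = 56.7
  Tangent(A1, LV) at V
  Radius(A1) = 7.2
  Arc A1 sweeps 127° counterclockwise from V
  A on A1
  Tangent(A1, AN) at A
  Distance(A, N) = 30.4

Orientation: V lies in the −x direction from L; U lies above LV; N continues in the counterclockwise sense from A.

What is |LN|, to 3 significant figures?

78.0

L is at the origin; LV is horizontal with |LV| = 56.7 and V on the −x side, so V = (-56.7, 0.00). Since A1 is tangent to LV there, UV ⟂ LV, so U = V + (0, 7.2) = (-56.7, 7.20). On A1, V sits at bearing -90° from U; a 127° counterclockwise sweep puts A at bearing 37°, so A = U + 7.2·(cos 37°, sin 37°) = (-50.9, 11.5). Since A1 is tangent to AN there, UA ⟂ AN, so AN runs along (−sin 37°, cos 37°); with |AN| = 30.4, N = (-69.2, 35.8). Then |LN| = |N − L| = 78.0.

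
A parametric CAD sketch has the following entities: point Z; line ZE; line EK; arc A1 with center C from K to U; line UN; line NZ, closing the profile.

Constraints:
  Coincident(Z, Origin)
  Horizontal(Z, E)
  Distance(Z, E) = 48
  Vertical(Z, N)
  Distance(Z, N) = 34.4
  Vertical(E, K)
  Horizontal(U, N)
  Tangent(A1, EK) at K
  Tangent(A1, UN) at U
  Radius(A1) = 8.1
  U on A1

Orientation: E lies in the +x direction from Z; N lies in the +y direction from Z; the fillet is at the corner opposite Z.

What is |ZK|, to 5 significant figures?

54.733

Z is at the origin; ZE is horizontal with |ZE| = 48.0 and E on the +x side, so E = (48.000, 0.0000). ZN is vertical with |ZN| = 34.4 and N on the +y side, so N = (0.0000, 34.400). The virtual corner opposite Z is at (48.000, 34.400). A1 meets EK tangentially, so CK is at right angles to EK and since A1 is tangent to UN there, CU ⟂ UN, with radius 8.1, so the center C sits 8.1 in from both sides at C = (39.900, 26.300). That places the tangent points at K = (48.000, 26.300) on EK and U = (39.900, 34.400) on UN. Then |ZK| = |K − Z| = 54.733.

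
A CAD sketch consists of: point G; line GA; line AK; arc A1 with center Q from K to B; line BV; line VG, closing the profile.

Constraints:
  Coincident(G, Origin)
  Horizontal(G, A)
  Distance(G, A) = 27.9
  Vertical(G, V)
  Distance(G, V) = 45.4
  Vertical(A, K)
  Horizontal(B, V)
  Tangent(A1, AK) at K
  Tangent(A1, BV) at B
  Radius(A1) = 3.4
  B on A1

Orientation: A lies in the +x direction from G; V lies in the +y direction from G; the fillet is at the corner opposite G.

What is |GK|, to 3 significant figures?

50.4

G is at the origin; G and A share the same y with |GA| = 27.9 and A on the +x side, so A = (27.9, 0.00). G and V share the same x with |GV| = 45.4 and V on the +y side, so V = (0.00, 45.4). The virtual corner opposite G is at (27.9, 45.4). A1 meets AK tangentially, so QK is at right angles to AK and A1 meets BV tangentially, so QB is at right angles to BV, with radius 3.4, so the center Q sits 3.4 in from both sides at Q = (24.5, 42.0). That places the tangent points at K = (27.9, 42.0) on AK and B = (24.5, 45.4) on BV. Then |GK| = |K − G| = 50.4.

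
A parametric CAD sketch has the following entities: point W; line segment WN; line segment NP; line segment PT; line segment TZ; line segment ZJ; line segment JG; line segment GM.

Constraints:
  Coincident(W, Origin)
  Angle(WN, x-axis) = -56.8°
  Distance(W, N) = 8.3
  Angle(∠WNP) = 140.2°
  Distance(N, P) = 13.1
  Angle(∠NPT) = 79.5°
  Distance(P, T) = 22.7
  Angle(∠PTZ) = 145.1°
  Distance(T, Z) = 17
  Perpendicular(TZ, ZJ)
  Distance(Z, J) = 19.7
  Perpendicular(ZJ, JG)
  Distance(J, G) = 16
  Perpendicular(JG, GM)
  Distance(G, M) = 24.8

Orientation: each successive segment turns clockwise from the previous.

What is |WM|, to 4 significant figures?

28.05

W is at the origin; WN runs at -56.8° with length 8.3, so N = (4.545, -6.945). ∠WNP = 140.2° gives NP at -96.60° from the x-axis; with |NP| = 13.1, P = (3.039, -19.96). ∠NPT = 79.5° gives PT at 162.9° from the x-axis; with |PT| = 22.7, T = (-18.66, -13.28). ∠PTZ = 145.1° gives TZ at 128.0° from the x-axis; with |TZ| = 17.0, Z = (-29.12, 0.1126). TZ ⟂ ZJ, so ZJ runs at 38.00°; with |ZJ| = 19.7, J = (-13.60, 12.24). The perpendicularity gives JG at right angles to ZJ, so JG runs at -52.00°; with |JG| = 16.0, G = (-3.749, -0.3671). JG is perpendicular to GM, so GM runs at -142.0°; with |GM| = 24.8, M = (-23.29, -15.64). Then |WM| = |M − W| = 28.05.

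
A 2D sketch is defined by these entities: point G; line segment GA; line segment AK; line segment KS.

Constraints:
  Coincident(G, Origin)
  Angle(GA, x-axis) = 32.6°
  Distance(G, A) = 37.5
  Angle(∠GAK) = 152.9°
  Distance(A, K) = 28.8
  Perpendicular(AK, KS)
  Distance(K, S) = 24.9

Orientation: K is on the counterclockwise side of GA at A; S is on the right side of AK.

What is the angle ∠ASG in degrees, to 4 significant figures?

6.821°

∠GAK = 152.9°, so AK runs at 32.6° + (180° − 152.9°) = 59.70° from the x-axis; with |AK| = 28.8, K = A + 28.8·(cos 59.70°, sin 59.70°) = (46.12, 45.07). AK is perpendicular to KS; with |KS| = 24.9 on the right of AK, S = K + 24.9·(0.8634, -0.5045) = (67.62, 32.51). Then cos ∠ASG = SA·SG / (|SA||SG|), giving 6.821°.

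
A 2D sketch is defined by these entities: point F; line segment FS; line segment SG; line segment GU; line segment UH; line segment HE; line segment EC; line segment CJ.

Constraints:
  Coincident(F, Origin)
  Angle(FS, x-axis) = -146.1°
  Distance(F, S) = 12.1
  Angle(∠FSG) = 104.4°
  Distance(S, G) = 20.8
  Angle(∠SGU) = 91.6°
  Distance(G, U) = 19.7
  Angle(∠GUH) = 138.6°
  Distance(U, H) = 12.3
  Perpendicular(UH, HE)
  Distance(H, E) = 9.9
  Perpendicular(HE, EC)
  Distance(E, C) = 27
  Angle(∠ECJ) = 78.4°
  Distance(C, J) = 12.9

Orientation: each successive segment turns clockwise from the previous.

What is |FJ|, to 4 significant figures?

34.21

F is at the origin; FS runs at -146.1° with length 12.1, so S = (-10.04, -6.749). ∠FSG = 104.4° gives SG at 138.3° from the x-axis; with |SG| = 20.8, G = (-25.57, 7.088). ∠SGU = 91.6° gives GU at 49.90° from the x-axis; with |GU| = 19.7, U = (-12.88, 22.16). ∠GUH = 138.6° gives UH at 8.500° from the x-axis; with |UH| = 12.3, H = (-0.7191, 23.98). UH ⟂ HE, so HE runs at -81.50°; with |HE| = 9.9, E = (0.7442, 14.18). The perpendicularity gives EC at right angles to HE, so EC runs at -171.5°; with |EC| = 27.0, C = (-25.96, 10.19). ∠ECJ = 78.4° gives CJ at 86.90° from the x-axis; with |CJ| = 12.9, J = (-25.26, 23.07). Then |FJ| = |J − F| = 34.21.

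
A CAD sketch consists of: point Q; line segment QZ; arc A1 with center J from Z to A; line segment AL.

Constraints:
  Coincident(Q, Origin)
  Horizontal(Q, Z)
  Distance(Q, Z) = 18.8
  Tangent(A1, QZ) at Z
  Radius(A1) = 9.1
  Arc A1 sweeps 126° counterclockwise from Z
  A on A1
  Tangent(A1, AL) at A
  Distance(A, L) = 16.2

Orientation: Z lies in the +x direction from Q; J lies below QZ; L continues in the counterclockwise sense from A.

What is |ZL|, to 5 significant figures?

27.639

Q is at the origin; Q and Z share the same y with |QZ| = 18.8 and Z on the +x side, so Z = (18.800, 0.0000). A1 meets QZ tangentially, so JZ is at right angles to QZ, so J = Z + (0, -9.1) = (18.800, -9.1000). On A1, Z sits at bearing 90° from J; a 126° counterclockwise sweep puts A at bearing 216°, so A = J + 9.1·(cos 216°, sin 216°) = (11.438, -14.449). A1 meets AL tangentially, so JA is at right angles to AL, so AL runs along (−sin 216°, cos 216°); with |AL| = 16.2, L = (20.960, -27.555). Then |ZL| = |L − Z| = 27.639.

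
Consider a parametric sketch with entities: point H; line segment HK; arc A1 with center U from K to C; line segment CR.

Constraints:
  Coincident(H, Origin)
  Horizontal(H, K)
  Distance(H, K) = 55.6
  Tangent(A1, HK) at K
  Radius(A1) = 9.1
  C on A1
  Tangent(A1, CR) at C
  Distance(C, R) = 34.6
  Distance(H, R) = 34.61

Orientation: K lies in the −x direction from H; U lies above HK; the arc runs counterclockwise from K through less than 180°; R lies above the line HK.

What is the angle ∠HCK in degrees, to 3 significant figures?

157°

Checks: H = (0.00, 0.00) ✓; |UK| = 9.100 ✓; |UC| = 9.100 ✓; ∠(UC, CR) = 90.00° ✓; |CR| = 34.60 ✓; |HR| = 34.61 ✓.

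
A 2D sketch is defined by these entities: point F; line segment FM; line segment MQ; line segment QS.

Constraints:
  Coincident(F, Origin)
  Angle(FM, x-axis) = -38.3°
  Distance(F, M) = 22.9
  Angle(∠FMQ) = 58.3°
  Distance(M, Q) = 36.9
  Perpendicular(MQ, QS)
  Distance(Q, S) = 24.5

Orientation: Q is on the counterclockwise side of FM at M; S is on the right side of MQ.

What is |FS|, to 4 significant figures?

50.53

F is at the origin; FM runs at -38.3° with length 22.9, so M = 22.9·(cos -38.3°, sin -38.3°) = (17.97, -14.19). ∠FMQ = 58.3°, so MQ runs at -38.3° + (180° − 58.3°) = 83.40° from the x-axis; with |MQ| = 36.9, Q = M + 36.9·(cos 83.40°, sin 83.40°) = (22.21, 22.46). The perpendicularity gives QS at right angles to MQ; with |QS| = 24.5 on the right of MQ, S = Q + 24.5·(0.9934, -0.1149) = (46.55, 19.65). Then |FS| = |S − F| = 50.53.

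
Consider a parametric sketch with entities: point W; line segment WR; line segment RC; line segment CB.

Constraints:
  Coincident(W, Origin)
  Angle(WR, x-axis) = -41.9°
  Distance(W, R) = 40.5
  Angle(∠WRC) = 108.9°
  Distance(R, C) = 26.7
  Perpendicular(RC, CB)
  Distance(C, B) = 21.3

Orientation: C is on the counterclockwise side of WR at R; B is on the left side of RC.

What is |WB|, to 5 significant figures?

43.302

W is at the origin; WR runs at -41.9° with length 40.5, so R = 40.5·(cos -41.9°, sin -41.9°) = (30.145, -27.047). ∠WRC = 108.9°, so RC runs at -41.9° + (180° − 108.9°) = 29.200° from the x-axis; with |RC| = 26.7, C = R + 26.7·(cos 29.200°, sin 29.200°) = (53.452, -14.021). RC is perpendicular to CB; with |CB| = 21.3 on the left of RC, B = C + 21.3·(-0.48786, 0.87292) = (43.060, 4.5719). Then |WB| = |B − W| = 43.302.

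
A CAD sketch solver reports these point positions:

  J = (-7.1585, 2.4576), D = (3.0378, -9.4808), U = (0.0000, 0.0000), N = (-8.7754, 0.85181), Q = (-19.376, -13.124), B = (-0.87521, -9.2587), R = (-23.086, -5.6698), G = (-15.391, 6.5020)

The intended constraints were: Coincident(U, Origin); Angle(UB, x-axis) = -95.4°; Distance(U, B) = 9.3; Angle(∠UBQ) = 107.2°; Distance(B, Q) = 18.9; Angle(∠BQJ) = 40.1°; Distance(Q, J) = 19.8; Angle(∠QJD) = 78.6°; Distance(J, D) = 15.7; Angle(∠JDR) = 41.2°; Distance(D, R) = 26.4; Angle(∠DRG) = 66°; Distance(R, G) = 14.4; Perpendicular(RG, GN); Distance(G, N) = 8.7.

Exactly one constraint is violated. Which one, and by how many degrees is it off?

Perpendicular(RG, GN) — off by 8.20°.

U = (0.00, 0.00) ✓; UB at -95.40° ✓; |UB| = 9.300 ✓; ∠UBQ = 107.2° ✓; |BQ| = 18.90 ✓; ∠BQJ = 40.10° ✓; |QJ| = 19.80 ✓; ∠QJD = 78.60° ✓; |JD| = 15.70 ✓; ∠JDR = 41.20° ✓; |DR| = 26.40 ✓; ∠DRG = 66.00° ✓; |RG| = 14.40 ✓; ∠(RG, GN) = 98.20° ✗; |GN| = 8.700 ✓.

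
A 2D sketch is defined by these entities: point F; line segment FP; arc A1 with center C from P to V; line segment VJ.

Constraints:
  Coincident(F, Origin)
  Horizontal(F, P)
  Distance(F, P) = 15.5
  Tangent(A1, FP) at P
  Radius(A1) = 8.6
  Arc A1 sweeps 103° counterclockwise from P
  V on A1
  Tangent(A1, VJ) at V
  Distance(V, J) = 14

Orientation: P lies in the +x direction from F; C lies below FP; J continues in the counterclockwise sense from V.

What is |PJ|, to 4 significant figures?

24.74

F is at the origin; F and P share the same y with |FP| = 15.5 and P on the +x side, so P = (15.50, 0.000). A1 meets FP tangentially, so CP is at right angles to FP, so C = P + (0, -8.6) = (15.50, -8.600). On A1, P sits at bearing 90° from C; a 103° counterclockwise sweep puts V at bearing 193°, so V = C + 8.6·(cos 193°, sin 193°) = (7.120, -10.53). The tangent condition forces CV to be normal to VJ, so VJ runs along (−sin 193°, cos 193°); with |VJ| = 14.0, J = (10.27, -24.18). Then |PJ| = |J − P| = 24.74.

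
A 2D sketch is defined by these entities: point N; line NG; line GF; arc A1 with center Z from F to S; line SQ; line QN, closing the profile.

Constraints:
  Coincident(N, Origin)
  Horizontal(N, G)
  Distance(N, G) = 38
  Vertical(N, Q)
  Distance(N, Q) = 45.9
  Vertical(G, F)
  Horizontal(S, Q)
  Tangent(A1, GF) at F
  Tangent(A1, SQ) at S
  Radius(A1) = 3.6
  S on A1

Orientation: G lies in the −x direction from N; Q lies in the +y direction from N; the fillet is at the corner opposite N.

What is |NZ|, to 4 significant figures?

54.52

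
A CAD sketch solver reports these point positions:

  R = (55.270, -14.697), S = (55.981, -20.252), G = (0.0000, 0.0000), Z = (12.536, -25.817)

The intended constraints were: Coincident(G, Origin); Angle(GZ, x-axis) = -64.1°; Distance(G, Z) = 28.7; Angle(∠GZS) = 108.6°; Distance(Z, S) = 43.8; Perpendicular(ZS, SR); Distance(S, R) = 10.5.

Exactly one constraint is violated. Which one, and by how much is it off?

Distance(S, R) = 10.5 — off by 4.90.

G = (0.00, 0.00) ✓; GZ at -64.10° ✓; |GZ| = 28.70 ✓; ∠GZS = 108.6° ✓; |ZS| = 43.80 ✓; ∠(ZS, SR) = 89.99° ✓; |SR| = 5.600 ✗.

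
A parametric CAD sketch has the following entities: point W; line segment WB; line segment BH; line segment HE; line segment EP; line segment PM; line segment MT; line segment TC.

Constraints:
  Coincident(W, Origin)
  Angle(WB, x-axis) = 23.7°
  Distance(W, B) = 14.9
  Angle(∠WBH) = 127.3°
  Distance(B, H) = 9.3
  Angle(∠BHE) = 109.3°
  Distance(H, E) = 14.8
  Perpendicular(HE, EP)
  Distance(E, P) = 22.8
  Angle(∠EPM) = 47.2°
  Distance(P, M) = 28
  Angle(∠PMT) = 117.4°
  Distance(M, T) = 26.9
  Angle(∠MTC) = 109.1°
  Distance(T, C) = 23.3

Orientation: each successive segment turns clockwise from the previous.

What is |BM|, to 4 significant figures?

5.670

The perpendicularity gives EP at right angles to HE, so EP runs at 170.3°; with |EP| = 22.8, P = (-3.190, -9.267). ∠EPM = 47.2° gives PM at 37.50° from the x-axis; with |PM| = 28.0, M = (19.02, 7.779). Then |BM| = |M − B| = 5.670.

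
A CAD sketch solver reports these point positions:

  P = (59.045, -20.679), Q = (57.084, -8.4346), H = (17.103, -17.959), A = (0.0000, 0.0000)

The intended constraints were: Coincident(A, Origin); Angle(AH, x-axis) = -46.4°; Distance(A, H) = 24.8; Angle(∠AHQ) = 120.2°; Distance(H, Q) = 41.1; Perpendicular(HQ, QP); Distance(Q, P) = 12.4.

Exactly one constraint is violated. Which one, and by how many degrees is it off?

Perpendicular(HQ, QP) — off by 4.30°.

A = (0.00, 0.00) ✓; AH at -46.40° ✓; |AH| = 24.80 ✓; ∠AHQ = 120.2° ✓; |HQ| = 41.10 ✓; ∠(HQ, QP) = 94.30° ✗; |QP| = 12.40 ✓.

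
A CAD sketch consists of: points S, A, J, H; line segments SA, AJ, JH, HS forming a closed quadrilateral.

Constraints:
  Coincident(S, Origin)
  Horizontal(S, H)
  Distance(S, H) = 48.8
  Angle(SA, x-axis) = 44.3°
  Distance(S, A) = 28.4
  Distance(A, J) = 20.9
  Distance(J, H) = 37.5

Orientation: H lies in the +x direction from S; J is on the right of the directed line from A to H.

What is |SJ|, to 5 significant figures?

11.355

S is at the origin; SH is horizontal with |SH| = 48.8 and H in +x, so H = (48.8, 0). SA runs at 44.3° with |SA| = 28.4, so A = (20.326, 19.835). J is determined by |AJ| = 20.9 and |JH| = 37.5 together: it lies at the intersection of circle(A, 20.9) and circle(H, 37.5). With |AH| = 34.702, the foot of the radical line on AH is 3.3827 from A and the perpendicular offset is √(20.9² − 3.3827²) = 20.624. Taking the right-of-AH solution: J = (11.313, 0.97823).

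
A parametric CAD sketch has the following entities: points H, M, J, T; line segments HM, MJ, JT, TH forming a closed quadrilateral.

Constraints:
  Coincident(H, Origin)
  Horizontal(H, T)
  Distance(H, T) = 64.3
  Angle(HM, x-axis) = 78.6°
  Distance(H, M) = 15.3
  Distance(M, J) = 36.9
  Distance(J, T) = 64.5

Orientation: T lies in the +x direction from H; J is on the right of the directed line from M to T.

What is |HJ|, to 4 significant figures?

22.20

Checks: |MJ| = 36.90 ✓; |JT| = 64.50 ✓.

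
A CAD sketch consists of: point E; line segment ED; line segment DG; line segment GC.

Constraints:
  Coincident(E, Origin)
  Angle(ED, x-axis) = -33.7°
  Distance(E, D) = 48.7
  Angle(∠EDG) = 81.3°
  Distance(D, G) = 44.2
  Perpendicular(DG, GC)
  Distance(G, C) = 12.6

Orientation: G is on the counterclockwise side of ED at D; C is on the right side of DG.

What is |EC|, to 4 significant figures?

71.04

∠EDG = 81.3°, so DG runs at -33.7° + (180° − 81.3°) = 65.00° from the x-axis; with |DG| = 44.2, G = D + 44.2·(cos 65.00°, sin 65.00°) = (59.20, 13.04). The perpendicularity gives GC at right angles to DG; with |GC| = 12.6 on the right of DG, C = G + 12.6·(0.9063, -0.4226) = (70.62, 7.713). Then |EC| = |C − E| = 71.04.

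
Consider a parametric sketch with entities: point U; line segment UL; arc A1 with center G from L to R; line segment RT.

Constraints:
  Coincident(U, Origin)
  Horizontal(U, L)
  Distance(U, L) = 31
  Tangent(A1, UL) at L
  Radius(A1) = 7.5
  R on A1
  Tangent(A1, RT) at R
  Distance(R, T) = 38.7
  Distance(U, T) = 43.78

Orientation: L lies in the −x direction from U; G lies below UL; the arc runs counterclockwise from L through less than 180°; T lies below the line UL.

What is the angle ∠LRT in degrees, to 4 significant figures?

115.2°

Checks: ∠(GL, LU) = 90.00° ✓; |GL| = 7.500 ✓; |GR| = 7.500 ✓; ∠(GR, RT) = 90.00° ✓; |RT| = 38.70 ✓; |UT| = 43.78 ✓.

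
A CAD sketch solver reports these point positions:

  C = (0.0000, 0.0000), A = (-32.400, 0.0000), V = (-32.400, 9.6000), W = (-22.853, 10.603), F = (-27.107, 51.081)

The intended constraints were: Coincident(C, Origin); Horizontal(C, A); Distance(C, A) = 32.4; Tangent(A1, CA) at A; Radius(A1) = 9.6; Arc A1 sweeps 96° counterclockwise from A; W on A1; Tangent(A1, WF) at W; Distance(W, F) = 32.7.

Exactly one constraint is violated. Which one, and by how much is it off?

Distance(W, F) = 32.7 — off by 8.00.

C = (0.00, 0.00) ✓; C.y = 0.00, A.y = 0.00 ✓; |CA| = 32.40 ✓; ∠(VA, AC) = 90.00° ✓; |VA| = 9.600 ✓; bearing(V→W) − bearing(V→A) = 96.00° ✓; |VW| = 9.600 ✓; ∠(VW, WF) = 90.00° ✓; |WF| = 40.70 ✗.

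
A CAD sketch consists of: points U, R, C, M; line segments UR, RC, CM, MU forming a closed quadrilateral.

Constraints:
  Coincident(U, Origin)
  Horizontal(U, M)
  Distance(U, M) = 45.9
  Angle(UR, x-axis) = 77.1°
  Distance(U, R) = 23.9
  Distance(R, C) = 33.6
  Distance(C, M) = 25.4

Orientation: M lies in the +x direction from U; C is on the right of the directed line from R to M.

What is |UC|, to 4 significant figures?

22.19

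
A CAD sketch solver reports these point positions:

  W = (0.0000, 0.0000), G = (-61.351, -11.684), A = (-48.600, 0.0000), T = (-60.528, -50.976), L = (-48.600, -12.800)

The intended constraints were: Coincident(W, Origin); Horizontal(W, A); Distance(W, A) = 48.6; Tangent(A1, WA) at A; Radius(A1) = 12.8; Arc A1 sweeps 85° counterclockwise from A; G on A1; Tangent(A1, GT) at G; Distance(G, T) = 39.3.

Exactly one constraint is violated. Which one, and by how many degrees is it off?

Tangent(A1, GT) at G — off by 6.20°.

W = (0.00, 0.00) ✓; W.y = 0.00, A.y = 0.00 ✓; |WA| = 48.60 ✓; ∠(LA, AW) = 90.00° ✓; |LA| = 12.80 ✓; bearing(L→G) − bearing(L→A) = 85.00° ✓; |LG| = 12.80 ✓; ∠(LG, GT) = 83.80° ✗; |GT| = 39.30 ✓.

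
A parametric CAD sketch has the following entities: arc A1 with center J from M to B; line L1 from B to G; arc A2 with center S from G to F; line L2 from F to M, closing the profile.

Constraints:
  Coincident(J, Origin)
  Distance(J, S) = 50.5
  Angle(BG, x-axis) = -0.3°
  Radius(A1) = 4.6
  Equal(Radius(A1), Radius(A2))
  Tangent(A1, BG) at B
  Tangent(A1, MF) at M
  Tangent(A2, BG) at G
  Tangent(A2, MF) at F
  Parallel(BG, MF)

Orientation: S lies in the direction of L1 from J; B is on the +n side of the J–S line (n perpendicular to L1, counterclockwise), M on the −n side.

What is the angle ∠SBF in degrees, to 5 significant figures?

5.1202°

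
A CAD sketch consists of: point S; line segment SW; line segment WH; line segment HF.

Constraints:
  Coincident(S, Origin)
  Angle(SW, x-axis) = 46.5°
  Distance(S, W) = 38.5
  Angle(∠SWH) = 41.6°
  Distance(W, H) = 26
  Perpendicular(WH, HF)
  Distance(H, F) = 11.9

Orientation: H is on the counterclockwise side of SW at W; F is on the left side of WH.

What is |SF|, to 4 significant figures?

13.94

S is at the origin; SW runs at 46.5° with length 38.5, so W = 38.5·(cos 46.5°, sin 46.5°) = (26.50, 27.93). ∠SWH = 41.6°, so WH runs at 46.5° + (180° − 41.6°) = 184.9° from the x-axis; with |WH| = 26.0, H = W + 26.0·(cos 184.9°, sin 184.9°) = (0.5967, 25.71). WH is perpendicular to HF; with |HF| = 11.9 on the left of WH, F = H + 11.9·(0.08542, -0.9963) = (1.613, 13.85). Then |SF| = |F − S| = 13.94.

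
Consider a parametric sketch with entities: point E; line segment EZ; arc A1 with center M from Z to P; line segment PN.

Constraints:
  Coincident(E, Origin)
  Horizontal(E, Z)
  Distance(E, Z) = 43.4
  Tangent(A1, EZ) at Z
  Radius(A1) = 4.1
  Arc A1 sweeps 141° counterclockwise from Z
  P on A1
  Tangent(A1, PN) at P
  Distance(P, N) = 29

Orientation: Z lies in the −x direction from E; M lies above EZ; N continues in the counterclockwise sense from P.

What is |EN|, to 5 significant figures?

68.310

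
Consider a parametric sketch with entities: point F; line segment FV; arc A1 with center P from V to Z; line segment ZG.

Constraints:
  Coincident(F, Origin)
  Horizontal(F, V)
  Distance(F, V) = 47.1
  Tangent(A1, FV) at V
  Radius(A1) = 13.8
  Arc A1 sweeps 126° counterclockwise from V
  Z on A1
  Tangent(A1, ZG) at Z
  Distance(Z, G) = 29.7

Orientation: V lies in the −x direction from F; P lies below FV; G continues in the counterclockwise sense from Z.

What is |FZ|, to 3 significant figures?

62.2

The tangent condition forces PV to be normal to FV, so P = V + (0, -13.8) = (-47.1, -13.8). On A1, V sits at bearing 90° from P; a 126° counterclockwise sweep puts Z at bearing 216°, so Z = P + 13.8·(cos 216°, sin 216°) = (-58.3, -21.9). Then |FZ| = |Z − F| = 62.2.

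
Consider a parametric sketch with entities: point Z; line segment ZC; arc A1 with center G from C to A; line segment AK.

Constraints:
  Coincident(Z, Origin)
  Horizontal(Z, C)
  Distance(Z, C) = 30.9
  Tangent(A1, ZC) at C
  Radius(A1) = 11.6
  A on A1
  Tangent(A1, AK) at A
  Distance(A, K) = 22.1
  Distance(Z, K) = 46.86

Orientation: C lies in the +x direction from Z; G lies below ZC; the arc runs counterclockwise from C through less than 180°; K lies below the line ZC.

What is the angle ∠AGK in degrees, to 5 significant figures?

62.306°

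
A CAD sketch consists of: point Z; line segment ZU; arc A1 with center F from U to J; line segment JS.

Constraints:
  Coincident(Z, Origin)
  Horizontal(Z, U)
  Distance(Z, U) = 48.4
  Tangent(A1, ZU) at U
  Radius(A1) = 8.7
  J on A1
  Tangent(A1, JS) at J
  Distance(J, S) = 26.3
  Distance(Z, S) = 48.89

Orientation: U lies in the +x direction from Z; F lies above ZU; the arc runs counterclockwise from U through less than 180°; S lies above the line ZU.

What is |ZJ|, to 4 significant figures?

56.50

Z is at the origin; Z and U share the same y with |ZU| = 48.4 and U on the +x side, so U = (48.40, 0.000). The tangent condition forces FU to be normal to ZU, so F = U + (0, 8.7) = (48.40, 8.700). Since FJ ⟂ JS (tangency), |FS| = √(8.7² + 26.3²) = 27.70 regardless of where J sits on A1. So S lies on both circle(Z, 48.89) and circle(F, 27.70); the above-ZU intersection is S = (35.75, 33.35). J is the foot of the tangent from S: J = (54.50, 14.90).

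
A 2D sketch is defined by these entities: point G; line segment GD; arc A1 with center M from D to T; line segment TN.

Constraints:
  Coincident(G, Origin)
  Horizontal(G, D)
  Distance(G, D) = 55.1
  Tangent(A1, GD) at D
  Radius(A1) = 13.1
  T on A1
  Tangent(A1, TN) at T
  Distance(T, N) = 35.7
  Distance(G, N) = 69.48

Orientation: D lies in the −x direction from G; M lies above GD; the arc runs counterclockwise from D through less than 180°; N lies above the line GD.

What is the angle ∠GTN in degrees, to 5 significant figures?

118.88°

Checks: ∠(MD, DG) = 90.00° ✓; |MT| = 13.10 ✓; ∠(MT, TN) = 90.00° ✓; |TN| = 35.70 ✓; |GN| = 69.48 ✓.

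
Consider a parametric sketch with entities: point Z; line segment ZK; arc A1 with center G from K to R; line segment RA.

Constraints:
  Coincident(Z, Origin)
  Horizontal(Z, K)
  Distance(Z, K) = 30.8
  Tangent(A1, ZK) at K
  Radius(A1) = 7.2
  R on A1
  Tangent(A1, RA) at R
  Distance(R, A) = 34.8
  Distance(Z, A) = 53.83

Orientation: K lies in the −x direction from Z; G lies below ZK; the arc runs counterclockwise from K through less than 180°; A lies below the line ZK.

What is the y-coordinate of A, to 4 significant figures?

-42.68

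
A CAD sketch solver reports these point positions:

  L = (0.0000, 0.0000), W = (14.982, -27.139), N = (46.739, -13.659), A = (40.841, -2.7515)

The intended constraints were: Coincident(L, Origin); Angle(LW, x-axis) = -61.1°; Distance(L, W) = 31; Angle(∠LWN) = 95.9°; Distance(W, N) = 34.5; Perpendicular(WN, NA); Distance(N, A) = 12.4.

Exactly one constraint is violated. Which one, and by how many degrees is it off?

Perpendicular(WN, NA) — off by 5.40°.

L = (0.00, 0.00) ✓; LW at -61.10° ✓; |LW| = 31.00 ✓; ∠LWN = 95.90° ✓; |WN| = 34.50 ✓; ∠(WN, NA) = 95.40° ✗; |NA| = 12.40 ✓.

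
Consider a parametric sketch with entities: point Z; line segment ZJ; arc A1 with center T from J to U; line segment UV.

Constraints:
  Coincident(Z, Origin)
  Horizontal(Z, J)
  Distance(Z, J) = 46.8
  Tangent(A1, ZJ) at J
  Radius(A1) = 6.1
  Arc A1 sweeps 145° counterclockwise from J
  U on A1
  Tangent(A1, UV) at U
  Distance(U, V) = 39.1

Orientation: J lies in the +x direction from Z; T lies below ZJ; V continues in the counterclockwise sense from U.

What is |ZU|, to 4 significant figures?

44.70

The tangent condition forces TJ to be normal to ZJ, so T = J + (0, -6.1) = (46.80, -6.100). On A1, J sits at bearing 90° from T; a 145° counterclockwise sweep puts U at bearing 235°, so U = T + 6.1·(cos 235°, sin 235°) = (43.30, -11.10). Then |ZU| = |U − Z| = 44.70.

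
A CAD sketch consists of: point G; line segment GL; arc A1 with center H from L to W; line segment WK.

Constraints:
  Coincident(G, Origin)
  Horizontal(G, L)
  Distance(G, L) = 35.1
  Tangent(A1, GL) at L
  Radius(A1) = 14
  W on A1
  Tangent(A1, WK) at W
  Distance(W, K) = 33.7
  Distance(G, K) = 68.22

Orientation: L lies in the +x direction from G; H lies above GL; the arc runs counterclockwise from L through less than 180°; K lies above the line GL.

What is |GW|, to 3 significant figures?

51.1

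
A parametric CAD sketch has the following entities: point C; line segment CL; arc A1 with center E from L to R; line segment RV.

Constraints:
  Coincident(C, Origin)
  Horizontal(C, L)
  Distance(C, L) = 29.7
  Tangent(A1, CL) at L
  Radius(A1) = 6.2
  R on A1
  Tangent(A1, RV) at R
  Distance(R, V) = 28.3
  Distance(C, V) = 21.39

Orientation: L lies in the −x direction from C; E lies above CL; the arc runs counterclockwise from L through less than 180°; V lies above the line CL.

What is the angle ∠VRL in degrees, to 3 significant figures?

159°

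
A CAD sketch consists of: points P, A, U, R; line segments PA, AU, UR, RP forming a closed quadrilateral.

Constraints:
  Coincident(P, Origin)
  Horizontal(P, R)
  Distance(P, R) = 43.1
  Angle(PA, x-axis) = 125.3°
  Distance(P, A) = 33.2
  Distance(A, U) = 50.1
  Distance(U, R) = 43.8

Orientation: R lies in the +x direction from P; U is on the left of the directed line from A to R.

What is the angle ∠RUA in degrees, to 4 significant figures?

92.42°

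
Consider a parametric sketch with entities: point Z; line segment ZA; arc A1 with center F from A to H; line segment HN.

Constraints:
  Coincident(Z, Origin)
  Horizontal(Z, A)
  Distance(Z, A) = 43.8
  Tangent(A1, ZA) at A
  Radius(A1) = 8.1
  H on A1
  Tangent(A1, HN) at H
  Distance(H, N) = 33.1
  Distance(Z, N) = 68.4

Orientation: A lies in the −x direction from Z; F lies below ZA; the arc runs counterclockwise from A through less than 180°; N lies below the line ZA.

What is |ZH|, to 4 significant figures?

52.36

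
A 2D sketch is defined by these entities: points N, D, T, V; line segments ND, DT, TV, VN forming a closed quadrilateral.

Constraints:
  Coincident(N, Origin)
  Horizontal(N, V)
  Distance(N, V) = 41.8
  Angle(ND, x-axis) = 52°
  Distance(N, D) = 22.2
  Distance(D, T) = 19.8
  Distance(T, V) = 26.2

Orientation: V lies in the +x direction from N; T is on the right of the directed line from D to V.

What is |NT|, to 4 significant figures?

15.85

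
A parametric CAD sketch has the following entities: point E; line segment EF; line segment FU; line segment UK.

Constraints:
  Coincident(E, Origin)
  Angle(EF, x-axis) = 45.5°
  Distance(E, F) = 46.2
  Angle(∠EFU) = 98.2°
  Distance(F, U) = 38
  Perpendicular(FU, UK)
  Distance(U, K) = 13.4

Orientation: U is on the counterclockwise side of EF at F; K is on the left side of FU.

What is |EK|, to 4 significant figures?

55.08

E is at the origin; EF runs at 45.5° with length 46.2, so F = 46.2·(cos 45.5°, sin 45.5°) = (32.38, 32.95). ∠EFU = 98.2°, so FU runs at 45.5° + (180° − 98.2°) = 127.3° from the x-axis; with |FU| = 38.0, U = F + 38.0·(cos 127.3°, sin 127.3°) = (9.354, 63.18). FU ⟂ UK; with |UK| = 13.4 on the left of FU, K = U + 13.4·(-0.7955, -0.6060) = (-1.305, 55.06). Then |EK| = |K − E| = 55.08.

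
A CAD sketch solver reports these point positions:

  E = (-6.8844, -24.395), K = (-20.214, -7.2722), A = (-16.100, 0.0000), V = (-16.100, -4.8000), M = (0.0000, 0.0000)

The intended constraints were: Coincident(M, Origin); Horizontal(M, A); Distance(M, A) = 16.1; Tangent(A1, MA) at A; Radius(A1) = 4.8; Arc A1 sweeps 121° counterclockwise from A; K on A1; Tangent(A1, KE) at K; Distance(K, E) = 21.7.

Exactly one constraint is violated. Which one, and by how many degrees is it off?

Tangent(A1, KE) at K — off by 6.90°.

M = (0.00, 0.00) ✓; M.y = 0.00, A.y = 0.00 ✓; |MA| = 16.10 ✓; ∠(VA, AM) = 90.00° ✓; |VA| = 4.800 ✓; bearing(V→K) − bearing(V→A) = 121.0° ✓; |VK| = 4.800 ✓; ∠(VK, KE) = 83.10° ✗; |KE| = 21.70 ✓.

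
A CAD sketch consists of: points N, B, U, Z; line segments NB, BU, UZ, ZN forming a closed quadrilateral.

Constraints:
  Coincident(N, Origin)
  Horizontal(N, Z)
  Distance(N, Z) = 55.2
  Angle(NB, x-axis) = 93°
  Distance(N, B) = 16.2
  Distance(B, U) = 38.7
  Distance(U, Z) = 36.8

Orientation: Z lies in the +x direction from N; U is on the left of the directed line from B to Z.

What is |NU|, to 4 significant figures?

46.60

Checks: |BU| = 38.70 ✓; |UZ| = 36.80 ✓.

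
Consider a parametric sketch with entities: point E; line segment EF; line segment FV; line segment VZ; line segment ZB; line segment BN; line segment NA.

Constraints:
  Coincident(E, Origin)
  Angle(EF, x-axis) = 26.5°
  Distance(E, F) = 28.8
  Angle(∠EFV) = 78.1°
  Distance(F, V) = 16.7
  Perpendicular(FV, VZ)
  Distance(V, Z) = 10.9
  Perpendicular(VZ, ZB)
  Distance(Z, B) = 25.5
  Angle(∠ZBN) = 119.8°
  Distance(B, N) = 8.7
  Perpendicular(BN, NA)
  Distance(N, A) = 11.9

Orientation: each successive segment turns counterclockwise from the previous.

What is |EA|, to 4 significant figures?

31.96

∠ZBN = 119.8° gives BN at 8.600° from the x-axis; with |BN| = 8.7, N = (31.30, 0.4844). The perpendicularity gives NA at right angles to BN, so NA runs at 98.60°; with |NA| = 11.9, A = (29.52, 12.25). Then |EA| = |A − E| = 31.96.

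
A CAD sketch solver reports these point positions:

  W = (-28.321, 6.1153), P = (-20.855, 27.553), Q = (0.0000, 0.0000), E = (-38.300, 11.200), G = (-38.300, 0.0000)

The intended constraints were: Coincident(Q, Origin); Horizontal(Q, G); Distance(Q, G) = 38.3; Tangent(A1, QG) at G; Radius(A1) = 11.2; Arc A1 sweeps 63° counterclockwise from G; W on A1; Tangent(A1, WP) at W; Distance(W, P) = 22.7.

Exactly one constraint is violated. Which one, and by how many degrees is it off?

Tangent(A1, WP) at W — off by 7.80°.

Q = (0.00, 0.00) ✓; Q.y = 0.00, G.y = 0.00 ✓; |QG| = 38.30 ✓; ∠(EG, GQ) = 90.00° ✓; |EG| = 11.20 ✓; bearing(E→W) − bearing(E→G) = 63.00° ✓; |EW| = 11.20 ✓; ∠(EW, WP) = 82.20° ✗; |WP| = 22.70 ✓.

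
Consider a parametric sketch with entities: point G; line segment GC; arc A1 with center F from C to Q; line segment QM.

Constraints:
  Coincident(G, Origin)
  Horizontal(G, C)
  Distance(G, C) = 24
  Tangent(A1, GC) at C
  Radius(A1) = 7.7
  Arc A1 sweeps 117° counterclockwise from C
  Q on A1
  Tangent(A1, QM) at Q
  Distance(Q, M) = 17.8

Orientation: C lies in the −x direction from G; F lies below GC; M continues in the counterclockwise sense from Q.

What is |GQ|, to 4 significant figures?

32.83

Tangency of A1 to GC means the radius FC is perpendicular to GC, so F = C + (0, -7.7) = (-24.00, -7.700). On A1, C sits at bearing 90° from F; a 117° counterclockwise sweep puts Q at bearing 207°, so Q = F + 7.7·(cos 207°, sin 207°) = (-30.86, -11.20). Then |GQ| = |Q − G| = 32.83.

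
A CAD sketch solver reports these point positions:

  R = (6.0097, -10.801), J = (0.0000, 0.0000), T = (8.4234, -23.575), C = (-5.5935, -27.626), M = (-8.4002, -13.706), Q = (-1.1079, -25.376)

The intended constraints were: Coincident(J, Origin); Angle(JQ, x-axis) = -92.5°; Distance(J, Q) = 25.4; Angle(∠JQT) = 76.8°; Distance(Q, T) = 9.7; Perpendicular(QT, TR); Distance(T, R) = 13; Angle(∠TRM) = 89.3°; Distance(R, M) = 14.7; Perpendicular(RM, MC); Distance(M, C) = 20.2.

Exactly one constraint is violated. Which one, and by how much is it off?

Distance(M, C) = 20.2 — off by 6.00.

J = (0.00, 0.00) ✓; JQ at -92.50° ✓; |JQ| = 25.40 ✓; ∠JQT = 76.80° ✓; |QT| = 9.700 ✓; ∠(QT, TR) = 90.00° ✓; |TR| = 13.00 ✓; ∠TRM = 89.30° ✓; |RM| = 14.70 ✓; ∠(RM, MC) = 90.00° ✓; |MC| = 14.20 ✗.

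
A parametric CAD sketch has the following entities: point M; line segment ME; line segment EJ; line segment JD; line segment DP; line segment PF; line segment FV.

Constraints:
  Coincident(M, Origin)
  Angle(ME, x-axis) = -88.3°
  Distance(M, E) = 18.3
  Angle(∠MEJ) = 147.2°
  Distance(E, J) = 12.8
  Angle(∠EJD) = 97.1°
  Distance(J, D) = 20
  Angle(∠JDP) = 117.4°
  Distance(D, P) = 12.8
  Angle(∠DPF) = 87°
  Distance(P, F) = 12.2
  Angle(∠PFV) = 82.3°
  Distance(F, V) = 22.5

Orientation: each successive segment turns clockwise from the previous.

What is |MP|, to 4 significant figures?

26.45

∠EJD = 97.1° gives JD at 156.0° from the x-axis; with |JD| = 20.0, D = (-24.34, -21.12). ∠JDP = 117.4° gives DP at 93.40° from the x-axis; with |DP| = 12.8, P = (-25.10, -8.340). Then |MP| = |P − M| = 26.45.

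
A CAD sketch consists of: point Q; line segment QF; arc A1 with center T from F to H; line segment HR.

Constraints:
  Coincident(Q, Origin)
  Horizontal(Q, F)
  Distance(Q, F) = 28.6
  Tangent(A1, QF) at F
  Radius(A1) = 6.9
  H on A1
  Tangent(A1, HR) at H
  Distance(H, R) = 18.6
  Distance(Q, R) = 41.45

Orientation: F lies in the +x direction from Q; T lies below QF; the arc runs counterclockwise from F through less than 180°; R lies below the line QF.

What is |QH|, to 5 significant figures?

24.874

Q is at the origin; Q and F share the same y with |QF| = 28.6 and F on the +x side, so F = (28.600, 0.0000). Tangency of A1 to QF means the radius TF is perpendicular to QF, so T = F + (0, -6.9) = (28.600, -6.9000). Since TH ⟂ HR (tangency), |TR| = √(6.9² + 18.6²) = 19.839 regardless of where H sits on A1. So R lies on both circle(Q, 41.45) and circle(T, 19.839); the below-QF intersection is R = (31.904, -26.461). H is the foot of the tangent from R: H = (22.621, -10.344).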